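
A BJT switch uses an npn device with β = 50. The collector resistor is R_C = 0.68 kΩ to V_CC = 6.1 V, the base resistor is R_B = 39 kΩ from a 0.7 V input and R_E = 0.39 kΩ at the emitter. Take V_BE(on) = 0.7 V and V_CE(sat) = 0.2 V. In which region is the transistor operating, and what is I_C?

cutoff; I_C ≈ 0

V_BB = 0.7 V ≤ V_BE(on) = 0.7 V, so the base-emitter junction is not forward biased.
The transistor is in cutoff: I_B = I_C = 0.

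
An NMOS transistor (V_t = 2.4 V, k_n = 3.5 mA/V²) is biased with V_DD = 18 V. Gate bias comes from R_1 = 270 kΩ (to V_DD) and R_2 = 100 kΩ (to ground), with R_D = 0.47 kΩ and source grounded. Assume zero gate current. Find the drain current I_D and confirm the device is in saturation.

I_D ≈ 11 mA

V_G = V_DD·R_2/(R_1+R_2) = 18×100/370 = 4.86 V. With the source grounded, V_GS = V_G = 4.86 V.
Assume saturation: I_D = (k_n/2)(V_GS − V_t)² = (3.5/2)×(4.86 − 2.4)² = 1.75×2.46² = 10.6 mA.
V_DS = V_DD − I_D·R_D = 18 − 10.6×0.47 = 13 V.
Saturation requires V_DS ≥ V_GS − V_t = 2.46 V; 13 ≥ 2.46 ✓.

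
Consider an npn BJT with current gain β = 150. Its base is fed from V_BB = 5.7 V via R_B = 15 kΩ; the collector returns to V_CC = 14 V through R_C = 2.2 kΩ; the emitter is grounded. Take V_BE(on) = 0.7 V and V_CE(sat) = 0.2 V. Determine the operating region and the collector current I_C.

saturation; I_C ≈ 6.3 mA

Assume active: I_B = (5.7 − 0.7)/15 = 0.333 mA, giving I_C = β·I_B = 50 mA.
But then V_CE = 14 − 50×2.2 = -96 V < V_CE(sat) = 0.2 V — impossible in the active region.
So the transistor is saturated. With V_CE = 0.2 V, I_C = (V_CC − 0.2)/R_C = 13.8/2.2 = 6.27 mA.
Check: β·I_B = 50 mA > I_C = 6.27 mA, confirming saturation.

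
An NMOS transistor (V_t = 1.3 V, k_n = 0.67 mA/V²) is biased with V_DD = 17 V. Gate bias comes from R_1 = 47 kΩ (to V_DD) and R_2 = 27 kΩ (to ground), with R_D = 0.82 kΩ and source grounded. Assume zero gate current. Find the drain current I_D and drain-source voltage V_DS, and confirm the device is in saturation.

I_D ≈ 8.1 mA, V_DS ≈ 10 V

V_G = V_DD·R_2/(R_1+R_2) = 17×27/74 = 6.2 V. With the source grounded, V_GS = V_G = 6.2 V.
Assume saturation: I_D = (k_n/2)(V_GS − V_t)² = (0.67/2)×(6.2 − 1.3)² = 0.335×4.9² = 8.05 mA.
V_DS = V_DD − I_D·R_D = 17 − 8.05×0.82 = 10.4 V.
Saturation requires V_DS ≥ V_GS − V_t = 4.9 V; 10.4 ≥ 4.9 ✓.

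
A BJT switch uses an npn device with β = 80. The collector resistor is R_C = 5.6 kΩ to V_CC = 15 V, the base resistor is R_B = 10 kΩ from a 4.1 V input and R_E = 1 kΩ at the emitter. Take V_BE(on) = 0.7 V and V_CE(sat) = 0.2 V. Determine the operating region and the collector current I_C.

Assume active: I_B = (4.1 − 0.7)/(10 + 81×1) = 0.0374 mA, I_C = β·I_B = 2.99 mA.
Then V_CE = 15 − 2.99×5.6 − 3.03×1 = -4.76 V < 0.2 V — the active assumption fails.
Re-solve with V_CE = 0.2 V. KCL at the emitter: V_E/R_E = (V_BB−0.7−V_E)/R_B + (V_CC−0.2−V_E)/R_C, giving V_E = 2.33 V.
I_C = (V_CC − 0.2 − V_E)/R_C = (14.8 − 2.33)/5.6 = 2.23 mA.
Check: I_B = (3.4 − 2.33)/10 = 0.107 mA, and β·I_B = 8.54 mA > I_C, confirming saturation.

saturation; I_C ≈ 2.2 mA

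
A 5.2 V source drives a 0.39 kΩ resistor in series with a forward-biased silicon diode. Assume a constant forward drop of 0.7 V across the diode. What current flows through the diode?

KVL around the loop: 5.2 = V_D + I·R = 0.7 + I × 0.39 kΩ.
So I = (5.2 − 0.7) / 0.39 kΩ = 4.5 / 0.39 = 11.5 mA.

I ≈ 12 mA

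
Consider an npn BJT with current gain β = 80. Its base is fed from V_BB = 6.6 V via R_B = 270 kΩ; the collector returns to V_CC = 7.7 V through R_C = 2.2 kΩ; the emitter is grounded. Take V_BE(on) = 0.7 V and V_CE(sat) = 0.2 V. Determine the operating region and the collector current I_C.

Assume active. Base-emitter loop: I_B = (V_BB − V_BE)/R_B = (6.6 − 0.7)/270 = 0.0219 mA.
I_C = β·I_B = 80×0.0219 = 1.75 mA.
V_CE = V_CC − I_C·R_C = 7.7 − 1.75×2.2 = 3.85 V > V_CE(sat), so the active-region assumption holds.

active; I_C ≈ 1.7 mA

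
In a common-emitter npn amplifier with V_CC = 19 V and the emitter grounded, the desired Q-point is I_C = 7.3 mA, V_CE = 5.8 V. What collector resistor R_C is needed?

R_C ≈ 1.8 kΩ

Collector loop: V_CC = I_C·R_C + V_CE.
R_C = (V_CC − V_CE)/I_C = (19 − 5.8)/7.3 = 1.81 kΩ.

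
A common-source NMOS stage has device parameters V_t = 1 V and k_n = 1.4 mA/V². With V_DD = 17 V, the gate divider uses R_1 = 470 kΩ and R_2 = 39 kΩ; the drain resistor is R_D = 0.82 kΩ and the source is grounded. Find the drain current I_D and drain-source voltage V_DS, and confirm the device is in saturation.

I_D ≈ 0.064 mA, V_DS ≈ 17 V

V_G = V_DD·R_2/(R_1+R_2) = 17×39/509 = 1.3 V. With the source grounded, V_GS = V_G = 1.3 V.
Assume saturation: I_D = (k_n/2)(V_GS − V_t)² = (1.4/2)×(1.3 − 1)² = 0.7×0.303² = 0.0641 mA.
V_DS = V_DD − I_D·R_D = 17 − 0.0641×0.82 = 16.9 V.
Saturation requires V_DS ≥ V_GS − V_t = 0.303 V; 16.9 ≥ 0.303 ✓.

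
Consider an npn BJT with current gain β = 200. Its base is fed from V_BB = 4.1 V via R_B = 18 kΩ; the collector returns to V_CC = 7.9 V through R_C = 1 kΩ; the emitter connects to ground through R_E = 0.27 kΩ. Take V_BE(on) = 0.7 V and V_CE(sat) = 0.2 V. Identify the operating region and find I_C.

saturation; I_C ≈ 6 mA

Assume active: I_B = (4.1 − 0.7)/(18 + 201×0.27) = 0.047 mA, I_C = β·I_B = 9.41 mA.
Then V_CE = 7.9 − 9.41×1 − 9.46×0.27 = -4.06 V < 0.2 V — the active assumption fails.
Re-solve with V_CE = 0.2 V. KCL at the emitter: V_E/R_E = (V_BB−0.7−V_E)/R_B + (V_CC−0.2−V_E)/R_C, giving V_E = 1.66 V.
I_C = (V_CC − 0.2 − V_E)/R_C = (7.7 − 1.66)/1 = 6.04 mA.
Check: I_B = (3.4 − 1.66)/18 = 0.0968 mA, and β·I_B = 19.4 mA > I_C, confirming saturation.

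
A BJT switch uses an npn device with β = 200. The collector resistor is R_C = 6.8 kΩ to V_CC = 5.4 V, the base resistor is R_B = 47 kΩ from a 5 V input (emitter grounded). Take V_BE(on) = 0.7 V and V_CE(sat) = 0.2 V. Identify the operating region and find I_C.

saturation; I_C ≈ 0.76 mA

Assume active: I_B = (5 − 0.7)/47 = 0.0915 mA, giving I_C = β·I_B = 18.3 mA.
But then V_CE = 5.4 − 18.3×6.8 = -119 V < V_CE(sat) = 0.2 V — impossible in the active region.
So the transistor is saturated. With V_CE = 0.2 V, I_C = (V_CC − 0.2)/R_C = 5.2/6.8 = 0.765 mA.
Check: β·I_B = 18.3 mA > I_C = 0.765 mA, confirming saturation.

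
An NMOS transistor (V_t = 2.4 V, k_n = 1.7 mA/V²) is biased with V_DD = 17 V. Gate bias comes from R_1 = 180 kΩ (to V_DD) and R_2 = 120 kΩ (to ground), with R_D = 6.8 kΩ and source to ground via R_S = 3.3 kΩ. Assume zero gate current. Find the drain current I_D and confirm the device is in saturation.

I_D ≈ 1 mA

V_G = V_DD·R_2/(R_1+R_2) = 17×120/300 = 6.8 V.
Assume saturation: I_D = (k_n/2)(V_GS − V_t)² with V_GS = V_G − I_D·R_S = 6.8 − 3.3·I_D.
Substituting gives 9.26·I_D² − 25.7·I_D + 16.5 = 0, with roots I_D = 1 or 1.77 mA.
The root I_D = 1.77 mA gives V_GS = 0.957 V ≤ V_t, so take I_D = 1 mA.
Then V_GS = 3.49 V and V_DS = V_DD − I_D(R_D+R_S) = 17 − 1×10.1 = 6.86 V.
Saturation requires V_DS ≥ V_GS − V_t = 1.09 V; 6.86 ≥ 1.09 ✓.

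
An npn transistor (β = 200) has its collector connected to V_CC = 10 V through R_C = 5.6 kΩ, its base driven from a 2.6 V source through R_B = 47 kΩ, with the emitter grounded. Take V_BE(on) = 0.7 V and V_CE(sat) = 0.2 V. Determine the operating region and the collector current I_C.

Assume active: I_B = (2.6 − 0.7)/47 = 0.0404 mA, giving I_C = β·I_B = 8.09 mA.
But then V_CE = 10 − 8.09×5.6 = -35.3 V < V_CE(sat) = 0.2 V — impossible in the active region.
So the transistor is saturated. With V_CE = 0.2 V, I_C = (V_CC − 0.2)/R_C = 9.8/5.6 = 1.75 mA.
Check: β·I_B = 8.09 mA > I_C = 1.75 mA, confirming saturation.

saturation; I_C ≈ 1.8 mA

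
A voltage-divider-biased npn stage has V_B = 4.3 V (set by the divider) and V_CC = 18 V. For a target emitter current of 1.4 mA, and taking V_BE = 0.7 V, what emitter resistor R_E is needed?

R_E ≈ 2.6 kΩ

V_E = V_B − V_BE = 4.3 − 0.7 = 3.6 V.
R_E = V_E / I_E = 3.6 / 1.4 = 2.57 kΩ.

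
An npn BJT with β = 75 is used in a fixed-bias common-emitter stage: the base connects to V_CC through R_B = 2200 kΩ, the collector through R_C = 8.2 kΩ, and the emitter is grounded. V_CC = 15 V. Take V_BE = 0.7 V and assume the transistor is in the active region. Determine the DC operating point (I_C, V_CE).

I_C ≈ 0.49 mA, V_CE ≈ 11 V

Base loop: V_CC = I_B·R_B + V_BE, so I_B = (15 − 0.7)/2200 kΩ = 0.0065 mA.
In the active region I_C = β·I_B = 75 × 0.0065 = 0.488 mA.
Collector loop: V_CE = V_CC − I_C·R_C = 15 − 0.488×8.2 = 11 V.
Since V_CE = 11 V > V_CE(sat) ≈ 0.2 V, the transistor is in the active region as assumed.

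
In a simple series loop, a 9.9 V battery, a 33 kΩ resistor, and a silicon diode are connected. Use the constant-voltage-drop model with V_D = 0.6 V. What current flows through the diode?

I ≈ 0.28 mA

KVL around the loop: 9.9 = V_D + I·R = 0.6 + I × 33 kΩ.
So I = (9.9 − 0.6) / 33 kΩ = 9.3 / 33 = 0.282 mA.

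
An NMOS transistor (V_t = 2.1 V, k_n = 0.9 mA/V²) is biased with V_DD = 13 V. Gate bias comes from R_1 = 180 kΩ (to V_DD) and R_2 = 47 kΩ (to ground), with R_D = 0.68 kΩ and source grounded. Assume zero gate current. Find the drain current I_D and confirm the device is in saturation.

I_D ≈ 0.16 mA

V_G = V_DD·R_2/(R_1+R_2) = 13×47/227 = 2.69 V. With the source grounded, V_GS = V_G = 2.69 V.
Assume saturation: I_D = (k_n/2)(V_GS − V_t)² = (0.9/2)×(2.69 − 2.1)² = 0.45×0.592² = 0.158 mA.
V_DS = V_DD − I_D·R_D = 13 − 0.158×0.68 = 12.9 V.
Saturation requires V_DS ≥ V_GS − V_t = 0.592 V; 12.9 ≥ 0.592 ✓.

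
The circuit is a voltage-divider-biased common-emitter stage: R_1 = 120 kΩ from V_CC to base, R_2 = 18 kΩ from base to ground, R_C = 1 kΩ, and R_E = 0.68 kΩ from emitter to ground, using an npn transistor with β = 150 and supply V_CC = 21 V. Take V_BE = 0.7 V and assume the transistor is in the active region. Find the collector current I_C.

Thevenize the base divider: V_Th = V_CC·R_2/(R_1+R_2) = 21×18/138 = 2.74 V, R_Th = R_1‖R_2 = 15.7 kΩ.
Base-emitter loop: V_Th = I_B·R_Th + V_BE + (β+1)I_B·R_E, so I_B = (2.74 − 0.7) / (15.7 + 151×0.68) = 0.0172 mA.
I_C = β·I_B = 150×0.0172 = 2.58 mA, and I_E = (β+1)I_B = 2.6 mA.
V_CE = V_CC − I_C·R_C − I_E·R_E = 21 − 2.58×1 − 2.6×0.68 = 16.6 V.
V_CE = 16.6 V > 0.2 V confirms active-region operation.

I_C ≈ 2.6 mA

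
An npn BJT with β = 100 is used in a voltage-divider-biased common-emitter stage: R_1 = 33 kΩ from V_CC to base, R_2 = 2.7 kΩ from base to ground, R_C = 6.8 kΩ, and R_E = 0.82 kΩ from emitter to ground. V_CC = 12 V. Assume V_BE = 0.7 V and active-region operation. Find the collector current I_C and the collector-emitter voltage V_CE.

Thevenize the base divider: V_Th = V_CC·R_2/(R_1+R_2) = 12×2.7/35.7 = 0.908 V, R_Th = R_1‖R_2 = 2.5 kΩ.
Base-emitter loop: V_Th = I_B·R_Th + V_BE + (β+1)I_B·R_E, so I_B = (0.908 − 0.7) / (2.5 + 101×0.82) = 0.00243 mA.
I_C = β·I_B = 100×0.00243 = 0.243 mA, and I_E = (β+1)I_B = 0.246 mA.
V_CE = V_CC − I_C·R_C − I_E·R_E = 12 − 0.243×6.8 − 0.246×0.82 = 10.1 V.
V_CE = 10.1 V > 0.2 V confirms active-region operation.

I_C ≈ 0.24 mA, V_CE ≈ 10 V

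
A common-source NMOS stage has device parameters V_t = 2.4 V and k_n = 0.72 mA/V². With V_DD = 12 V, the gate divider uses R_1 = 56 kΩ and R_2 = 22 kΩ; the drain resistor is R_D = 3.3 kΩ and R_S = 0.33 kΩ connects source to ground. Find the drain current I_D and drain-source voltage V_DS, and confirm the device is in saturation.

I_D ≈ 0.29 mA, V_DS ≈ 11 V

V_G = V_DD·R_2/(R_1+R_2) = 12×22/78 = 3.38 V.
Assume saturation: I_D = (k_n/2)(V_GS − V_t)² with V_GS = V_G − I_D·R_S = 3.38 − 0.33·I_D.
Substituting gives 0.0392·I_D² − 1.23·I_D + 0.349 = 0, with roots I_D = 0.285 or 31.2 mA.
The root I_D = 31.2 mA gives V_GS = -6.91 V ≤ V_t, so take I_D = 0.285 mA.
Then V_GS = 3.29 V and V_DS = V_DD − I_D(R_D+R_S) = 12 − 0.285×3.63 = 11 V.
Saturation requires V_DS ≥ V_GS − V_t = 0.89 V; 11 ≥ 0.89 ✓.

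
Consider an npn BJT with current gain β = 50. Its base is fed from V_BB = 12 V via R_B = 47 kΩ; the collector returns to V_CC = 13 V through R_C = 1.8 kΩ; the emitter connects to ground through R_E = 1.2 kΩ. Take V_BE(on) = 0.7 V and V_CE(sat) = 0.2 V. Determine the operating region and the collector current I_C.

saturation; I_C ≈ 4.2 mA

Assume active: I_B = (12 − 0.7)/(47 + 51×1.2) = 0.104 mA, I_C = β·I_B = 5.22 mA.
Then V_CE = 13 − 5.22×1.8 − 5.33×1.2 = -2.79 V < 0.2 V — the active assumption fails.
Re-solve with V_CE = 0.2 V. KCL at the emitter: V_E/R_E = (V_BB−0.7−V_E)/R_B + (V_CC−0.2−V_E)/R_C, giving V_E = 5.21 V.
I_C = (V_CC − 0.2 − V_E)/R_C = (12.8 − 5.21)/1.8 = 4.21 mA.
Check: I_B = (11.3 − 5.21)/47 = 0.13 mA, and β·I_B = 6.48 mA > I_C, confirming saturation.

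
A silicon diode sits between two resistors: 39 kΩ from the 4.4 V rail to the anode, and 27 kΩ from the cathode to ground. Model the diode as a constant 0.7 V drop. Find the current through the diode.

The two resistors are in series with the diode, so KVL gives 4.4 = I·39 + 0.7 + I·27.
I = (4.4 − 0.7) / (39 + 27) kΩ = 3.7 / 66 = 0.0561 mA.

I ≈ 0.056 mA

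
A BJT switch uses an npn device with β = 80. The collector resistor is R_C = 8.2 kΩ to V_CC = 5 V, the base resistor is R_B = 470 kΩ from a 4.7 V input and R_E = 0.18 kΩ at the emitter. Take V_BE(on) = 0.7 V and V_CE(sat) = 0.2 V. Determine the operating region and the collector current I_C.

saturation; I_C ≈ 0.57 mA

Assume active: I_B = (4.7 − 0.7)/(470 + 81×0.18) = 0.00825 mA, I_C = β·I_B = 0.66 mA.
Then V_CE = 5 − 0.66×8.2 − 0.669×0.18 = -0.535 V < 0.2 V — the active assumption fails.
Re-solve with V_CE = 0.2 V. KCL at the emitter: V_E/R_E = (V_BB−0.7−V_E)/R_B + (V_CC−0.2−V_E)/R_C, giving V_E = 0.105 V.
I_C = (V_CC − 0.2 − V_E)/R_C = (4.8 − 0.105)/8.2 = 0.573 mA.
Check: I_B = (4 − 0.105)/470 = 0.00829 mA, and β·I_B = 0.663 mA > I_C, confirming saturation.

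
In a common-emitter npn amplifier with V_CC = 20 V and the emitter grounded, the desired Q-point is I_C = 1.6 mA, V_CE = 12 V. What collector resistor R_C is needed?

Collector loop: V_CC = I_C·R_C + V_CE.
R_C = (V_CC − V_CE)/I_C = (20 − 12)/1.6 = 5 kΩ.

R_C ≈ 5 kΩ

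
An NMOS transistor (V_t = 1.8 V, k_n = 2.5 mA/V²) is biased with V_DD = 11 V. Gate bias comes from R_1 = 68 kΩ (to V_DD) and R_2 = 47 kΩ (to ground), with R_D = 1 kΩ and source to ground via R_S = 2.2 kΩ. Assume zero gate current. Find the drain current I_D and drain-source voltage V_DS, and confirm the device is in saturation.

I_D ≈ 0.85 mA, V_DS ≈ 8.3 V

V_G = V_DD·R_2/(R_1+R_2) = 11×47/115 = 4.5 V.
Assume saturation: I_D = (k_n/2)(V_GS − V_t)² with V_GS = V_G − I_D·R_S = 4.5 − 2.2·I_D.
Substituting gives 6.05·I_D² − 15.8·I_D + 9.08 = 0, with roots I_D = 0.85 or 1.77 mA.
The root I_D = 1.77 mA gives V_GS = 0.612 V ≤ V_t, so take I_D = 0.85 mA.
Then V_GS = 2.62 V and V_DS = V_DD − I_D(R_D+R_S) = 11 − 0.85×3.2 = 8.28 V.
Saturation requires V_DS ≥ V_GS − V_t = 0.825 V; 8.28 ≥ 0.825 ✓.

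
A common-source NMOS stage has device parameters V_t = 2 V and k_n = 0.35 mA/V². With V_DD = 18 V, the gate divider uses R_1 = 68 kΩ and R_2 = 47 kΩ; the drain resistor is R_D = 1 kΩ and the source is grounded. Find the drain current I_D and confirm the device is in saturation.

I_D ≈ 5 mA

V_G = V_DD·R_2/(R_1+R_2) = 18×47/115 = 7.36 V. With the source grounded, V_GS = V_G = 7.36 V.
Assume saturation: I_D = (k_n/2)(V_GS − V_t)² = (0.35/2)×(7.36 − 2)² = 0.175×5.36² = 5.02 mA.
V_DS = V_DD − I_D·R_D = 18 − 5.02×1 = 13 V.
Saturation requires V_DS ≥ V_GS − V_t = 5.36 V; 13 ≥ 5.36 ✓.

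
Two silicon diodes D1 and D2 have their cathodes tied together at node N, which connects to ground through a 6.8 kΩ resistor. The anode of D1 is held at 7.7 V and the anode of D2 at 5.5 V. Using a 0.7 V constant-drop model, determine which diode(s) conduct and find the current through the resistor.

Only D1 conducts; I_R ≈ 1 mA

Assume both conduct. Then node N would need to be at both 7.7−0.7 = 7 V and 5.5−0.7 = 4.8 V, which is impossible.
Assume only D1 conducts: V_N = 7.7 − 0.7 = 7 V, so I_R = 7/6.8 = 1.03 mA.
Check D2: its anode-to-cathode voltage is 5.5 − 7 = -1.5 V < 0.7 V, so it is off. The assumption is consistent.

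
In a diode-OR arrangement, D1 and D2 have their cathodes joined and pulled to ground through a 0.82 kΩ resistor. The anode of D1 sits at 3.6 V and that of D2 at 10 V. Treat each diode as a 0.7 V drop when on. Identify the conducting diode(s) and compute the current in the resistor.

Only D2 conducts; I_R ≈ 11 mA

Assume both conduct. Then node N would need to be at both 3.6−0.7 = 2.9 V and 10−0.7 = 9.3 V, which is impossible.
Assume only D2 conducts: V_N = 10 − 0.7 = 9.3 V, so I_R = 9.3/0.82 = 11.3 mA.
Check D1: its anode-to-cathode voltage is 3.6 − 9.3 = -5.7 V < 0.7 V, so it is off. The assumption is consistent.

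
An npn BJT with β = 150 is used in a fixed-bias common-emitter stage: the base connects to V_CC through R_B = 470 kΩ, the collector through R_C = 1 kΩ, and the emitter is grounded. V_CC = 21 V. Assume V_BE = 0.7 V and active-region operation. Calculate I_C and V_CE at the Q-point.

Base loop: V_CC = I_B·R_B + V_BE, so I_B = (21 − 0.7)/470 kΩ = 0.0432 mA.
In the active region I_C = β·I_B = 150 × 0.0432 = 6.48 mA.
Collector loop: V_CE = V_CC − I_C·R_C = 21 − 6.48×1 = 14.5 V.
Since V_CE = 14.5 V > V_CE(sat) ≈ 0.2 V, the transistor is in the active region as assumed.

I_C ≈ 6.5 mA, V_CE ≈ 15 V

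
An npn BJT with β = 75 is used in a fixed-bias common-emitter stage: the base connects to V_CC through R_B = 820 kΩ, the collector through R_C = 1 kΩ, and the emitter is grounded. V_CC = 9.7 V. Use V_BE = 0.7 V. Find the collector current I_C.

I_C ≈ 0.82 mA

Base loop: V_CC = I_B·R_B + V_BE, so I_B = (9.7 − 0.7)/820 kΩ = 0.011 mA.
In the active region I_C = β·I_B = 75 × 0.011 = 0.823 mA.
Collector loop: V_CE = V_CC − I_C·R_C = 9.7 − 0.823×1 = 8.88 V.
Since V_CE = 8.88 V > V_CE(sat) ≈ 0.2 V, the transistor is in the active region as assumed.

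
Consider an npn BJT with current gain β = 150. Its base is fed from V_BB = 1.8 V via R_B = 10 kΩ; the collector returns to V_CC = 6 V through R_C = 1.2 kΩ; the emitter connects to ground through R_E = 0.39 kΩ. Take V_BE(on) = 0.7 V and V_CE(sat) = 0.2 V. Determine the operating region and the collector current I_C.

Assume active. Base-emitter loop: I_B = (V_BB − V_BE)/(R_B + (β+1)R_E) = (1.8 − 0.7)/(10 + 151×0.39) = 0.016 mA.
I_C = β·I_B = 150×0.016 = 2.4 mA.
V_CE = V_CC − I_C·R_C − I_E·R_E = 6 − 2.4×1.2 − 2.41×0.39 = 2.19 V > V_CE(sat), so the active-region assumption holds.

active; I_C ≈ 2.4 mA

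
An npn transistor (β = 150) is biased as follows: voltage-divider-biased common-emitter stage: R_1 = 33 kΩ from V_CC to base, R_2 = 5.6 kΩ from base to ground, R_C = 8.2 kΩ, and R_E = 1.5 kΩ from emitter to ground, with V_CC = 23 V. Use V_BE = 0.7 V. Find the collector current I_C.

Thevenize the base divider: V_Th = V_CC·R_2/(R_1+R_2) = 23×5.6/38.6 = 3.34 V, R_Th = R_1‖R_2 = 4.79 kΩ.
Base-emitter loop: V_Th = I_B·R_Th + V_BE + (β+1)I_B·R_E, so I_B = (3.34 − 0.7) / (4.79 + 151×1.5) = 0.0114 mA.
I_C = β·I_B = 150×0.0114 = 1.71 mA, and I_E = (β+1)I_B = 1.72 mA.
V_CE = V_CC − I_C·R_C − I_E·R_E = 23 − 1.71×8.2 − 1.72×1.5 = 6.4 V.
V_CE = 6.4 V > 0.2 V confirms active-region operation.

I_C ≈ 1.7 mA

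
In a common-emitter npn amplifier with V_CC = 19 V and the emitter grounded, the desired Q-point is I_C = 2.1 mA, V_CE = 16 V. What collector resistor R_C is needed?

Collector loop: V_CC = I_C·R_C + V_CE.
R_C = (V_CC − V_CE)/I_C = (19 − 16)/2.1 = 1.43 kΩ.

R_C ≈ 1.4 kΩ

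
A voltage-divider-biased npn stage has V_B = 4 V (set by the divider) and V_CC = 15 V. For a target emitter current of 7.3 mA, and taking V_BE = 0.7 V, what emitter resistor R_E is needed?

R_E ≈ 0.45 kΩ

V_E = V_B − V_BE = 4 − 0.7 = 3.3 V.
R_E = V_E / I_E = 3.3 / 7.3 = 0.452 kΩ.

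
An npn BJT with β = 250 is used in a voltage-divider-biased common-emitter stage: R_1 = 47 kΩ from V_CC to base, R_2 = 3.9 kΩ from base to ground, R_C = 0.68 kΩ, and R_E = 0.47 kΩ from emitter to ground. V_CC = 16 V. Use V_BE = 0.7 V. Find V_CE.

V_CE ≈ 15 V

Thevenize the base divider: V_Th = V_CC·R_2/(R_1+R_2) = 16×3.9/50.9 = 1.23 V, R_Th = R_1‖R_2 = 3.6 kΩ.
Base-emitter loop: V_Th = I_B·R_Th + V_BE + (β+1)I_B·R_E, so I_B = (1.23 − 0.7) / (3.6 + 251×0.47) = 0.00433 mA.
I_C = β·I_B = 250×0.00433 = 1.08 mA, and I_E = (β+1)I_B = 1.09 mA.
V_CE = V_CC − I_C·R_C − I_E·R_E = 16 − 1.08×0.68 − 1.09×0.47 = 14.8 V.
V_CE = 14.8 V > 0.2 V confirms active-region operation.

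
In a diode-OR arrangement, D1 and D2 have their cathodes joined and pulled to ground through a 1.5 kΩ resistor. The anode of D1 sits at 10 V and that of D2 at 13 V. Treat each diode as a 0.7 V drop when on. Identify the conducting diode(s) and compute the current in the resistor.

Only D2 conducts; I_R ≈ 8.2 mA

Assume both conduct. Then node N would need to be at both 10−0.7 = 9.3 V and 13−0.7 = 12.3 V, which is impossible.
Assume only D2 conducts: V_N = 13 − 0.7 = 12.3 V, so I_R = 12.3/1.5 = 8.2 mA.
Check D1: its anode-to-cathode voltage is 10 − 12.3 = -2.3 V < 0.7 V, so it is off. The assumption is consistent.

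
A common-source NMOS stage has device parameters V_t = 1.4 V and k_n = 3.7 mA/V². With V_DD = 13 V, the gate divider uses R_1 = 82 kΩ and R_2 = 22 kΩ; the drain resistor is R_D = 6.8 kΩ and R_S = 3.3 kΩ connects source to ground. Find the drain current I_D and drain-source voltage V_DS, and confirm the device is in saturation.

I_D ≈ 0.29 mA, V_DS ≈ 10 V

V_G = V_DD·R_2/(R_1+R_2) = 13×22/104 = 2.75 V.
Assume saturation: I_D = (k_n/2)(V_GS − V_t)² with V_GS = V_G − I_D·R_S = 2.75 − 3.3·I_D.
Substituting gives 20.1·I_D² − 17.5·I_D + 3.37 = 0, with roots I_D = 0.289 or 0.579 mA.
The root I_D = 0.579 mA gives V_GS = 0.841 V ≤ V_t, so take I_D = 0.289 mA.
Then V_GS = 1.8 V and V_DS = V_DD − I_D(R_D+R_S) = 13 − 0.289×10.1 = 10.1 V.
Saturation requires V_DS ≥ V_GS − V_t = 0.395 V; 10.1 ≥ 0.395 ✓.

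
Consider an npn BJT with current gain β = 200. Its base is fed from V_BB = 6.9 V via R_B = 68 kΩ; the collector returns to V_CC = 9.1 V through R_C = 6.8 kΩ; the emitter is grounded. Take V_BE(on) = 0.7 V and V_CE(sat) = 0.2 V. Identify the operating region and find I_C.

saturation; I_C ≈ 1.3 mA

Assume active: I_B = (6.9 − 0.7)/68 = 0.0912 mA, giving I_C = β·I_B = 18.2 mA.
But then V_CE = 9.1 − 18.2×6.8 = -115 V < V_CE(sat) = 0.2 V — impossible in the active region.
So the transistor is saturated. With V_CE = 0.2 V, I_C = (V_CC − 0.2)/R_C = 8.9/6.8 = 1.31 mA.
Check: β·I_B = 18.2 mA > I_C = 1.31 mA, confirming saturation.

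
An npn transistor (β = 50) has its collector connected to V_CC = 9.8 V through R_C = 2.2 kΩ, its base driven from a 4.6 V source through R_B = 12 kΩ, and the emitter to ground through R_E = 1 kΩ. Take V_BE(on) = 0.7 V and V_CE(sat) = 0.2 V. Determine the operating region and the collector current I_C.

saturation; I_C ≈ 3 mA

Assume active: I_B = (4.6 − 0.7)/(12 + 51×1) = 0.0619 mA, I_C = β·I_B = 3.1 mA.
Then V_CE = 9.8 − 3.1×2.2 − 3.16×1 = -0.167 V < 0.2 V — the active assumption fails.
Re-solve with V_CE = 0.2 V. KCL at the emitter: V_E/R_E = (V_BB−0.7−V_E)/R_B + (V_CC−0.2−V_E)/R_C, giving V_E = 3.05 V.
I_C = (V_CC − 0.2 − V_E)/R_C = (9.6 − 3.05)/2.2 = 2.98 mA.
Check: I_B = (3.9 − 3.05)/12 = 0.0709 mA, and β·I_B = 3.55 mA > I_C, confirming saturation.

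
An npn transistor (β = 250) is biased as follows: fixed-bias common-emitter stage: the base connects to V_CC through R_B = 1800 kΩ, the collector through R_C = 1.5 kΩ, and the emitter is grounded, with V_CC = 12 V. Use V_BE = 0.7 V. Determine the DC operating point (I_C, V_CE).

Base loop: V_CC = I_B·R_B + V_BE, so I_B = (12 − 0.7)/1800 kΩ = 0.00628 mA.
In the active region I_C = β·I_B = 250 × 0.00628 = 1.57 mA.
Collector loop: V_CE = V_CC − I_C·R_C = 12 − 1.57×1.5 = 9.65 V.
Since V_CE = 9.65 V > V_CE(sat) ≈ 0.2 V, the transistor is in the active region as assumed.

I_C ≈ 1.6 mA, V_CE ≈ 9.6 V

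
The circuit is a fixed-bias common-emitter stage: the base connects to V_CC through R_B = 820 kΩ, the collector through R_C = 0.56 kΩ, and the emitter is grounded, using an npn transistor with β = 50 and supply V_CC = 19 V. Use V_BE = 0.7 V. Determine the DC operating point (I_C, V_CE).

Base loop: V_CC = I_B·R_B + V_BE, so I_B = (19 − 0.7)/820 kΩ = 0.0223 mA.
In the active region I_C = β·I_B = 50 × 0.0223 = 1.12 mA.
Collector loop: V_CE = V_CC − I_C·R_C = 19 − 1.12×0.56 = 18.4 V.
Since V_CE = 18.4 V > V_CE(sat) ≈ 0.2 V, the transistor is in the active region as assumed.

I_C ≈ 1.1 mA, V_CE ≈ 18 V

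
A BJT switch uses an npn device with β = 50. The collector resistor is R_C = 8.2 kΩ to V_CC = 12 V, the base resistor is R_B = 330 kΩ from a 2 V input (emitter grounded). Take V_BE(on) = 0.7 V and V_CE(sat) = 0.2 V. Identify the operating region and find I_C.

active; I_C ≈ 0.2 mA

Assume active. Base-emitter loop: I_B = (V_BB − V_BE)/R_B = (2 − 0.7)/330 = 0.00394 mA.
I_C = β·I_B = 50×0.00394 = 0.197 mA.
V_CE = V_CC − I_C·R_C = 12 − 0.197×8.2 = 10.4 V > V_CE(sat), so the active-region assumption holds.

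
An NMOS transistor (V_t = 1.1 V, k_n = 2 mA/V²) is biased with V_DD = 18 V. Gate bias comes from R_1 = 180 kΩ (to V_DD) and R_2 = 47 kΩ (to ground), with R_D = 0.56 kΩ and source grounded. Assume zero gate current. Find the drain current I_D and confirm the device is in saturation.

I_D ≈ 6.9 mA

V_G = V_DD·R_2/(R_1+R_2) = 18×47/227 = 3.73 V. With the source grounded, V_GS = V_G = 3.73 V.
Assume saturation: I_D = (k_n/2)(V_GS − V_t)² = (2/2)×(3.73 − 1.1)² = 1×2.63² = 6.9 mA.
V_DS = V_DD − I_D·R_D = 18 − 6.9×0.56 = 14.1 V.
Saturation requires V_DS ≥ V_GS − V_t = 2.63 V; 14.1 ≥ 2.63 ✓.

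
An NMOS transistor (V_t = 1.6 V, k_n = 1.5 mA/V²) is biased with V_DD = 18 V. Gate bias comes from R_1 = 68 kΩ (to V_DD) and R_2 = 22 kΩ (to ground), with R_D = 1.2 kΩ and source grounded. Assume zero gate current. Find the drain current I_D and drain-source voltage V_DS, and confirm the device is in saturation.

I_D ≈ 5.9 mA, V_DS ≈ 11 V

V_G = V_DD·R_2/(R_1+R_2) = 18×22/90 = 4.4 V. With the source grounded, V_GS = V_G = 4.4 V.
Assume saturation: I_D = (k_n/2)(V_GS − V_t)² = (1.5/2)×(4.4 − 1.6)² = 0.75×2.8² = 5.88 mA.
V_DS = V_DD − I_D·R_D = 18 − 5.88×1.2 = 10.9 V.
Saturation requires V_DS ≥ V_GS − V_t = 2.8 V; 10.9 ≥ 2.8 ✓.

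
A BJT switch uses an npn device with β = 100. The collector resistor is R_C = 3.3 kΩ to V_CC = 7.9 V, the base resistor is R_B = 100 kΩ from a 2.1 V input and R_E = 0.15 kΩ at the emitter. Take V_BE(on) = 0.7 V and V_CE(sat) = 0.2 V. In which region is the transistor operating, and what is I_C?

Assume active. Base-emitter loop: I_B = (V_BB − V_BE)/(R_B + (β+1)R_E) = (2.1 − 0.7)/(100 + 101×0.15) = 0.0122 mA.
I_C = β·I_B = 100×0.0122 = 1.22 mA.
V_CE = V_CC − I_C·R_C − I_E·R_E = 7.9 − 1.22×3.3 − 1.23×0.15 = 3.7 V > V_CE(sat), so the active-region assumption holds.

active; I_C ≈ 1.2 mA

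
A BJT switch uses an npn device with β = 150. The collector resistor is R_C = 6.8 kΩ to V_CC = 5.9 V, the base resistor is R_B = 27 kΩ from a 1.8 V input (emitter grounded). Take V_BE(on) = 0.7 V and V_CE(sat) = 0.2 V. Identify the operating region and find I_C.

Assume active: I_B = (1.8 − 0.7)/27 = 0.0407 mA, giving I_C = β·I_B = 6.11 mA.
But then V_CE = 5.9 − 6.11×6.8 = -35.7 V < V_CE(sat) = 0.2 V — impossible in the active region.
So the transistor is saturated. With V_CE = 0.2 V, I_C = (V_CC − 0.2)/R_C = 5.7/6.8 = 0.838 mA.
Check: β·I_B = 6.11 mA > I_C = 0.838 mA, confirming saturation.

saturation; I_C ≈ 0.84 mA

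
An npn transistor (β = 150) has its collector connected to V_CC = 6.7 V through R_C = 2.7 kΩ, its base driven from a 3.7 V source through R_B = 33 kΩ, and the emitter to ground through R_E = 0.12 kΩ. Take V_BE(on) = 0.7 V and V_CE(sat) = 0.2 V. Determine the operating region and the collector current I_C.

saturation; I_C ≈ 2.3 mA

Assume active: I_B = (3.7 − 0.7)/(33 + 151×0.12) = 0.0587 mA, I_C = β·I_B = 8.8 mA.
Then V_CE = 6.7 − 8.8×2.7 − 8.86×0.12 = -18.1 V < 0.2 V — the active assumption fails.
Re-solve with V_CE = 0.2 V. KCL at the emitter: V_E/R_E = (V_BB−0.7−V_E)/R_B + (V_CC−0.2−V_E)/R_C, giving V_E = 0.286 V.
I_C = (V_CC − 0.2 − V_E)/R_C = (6.5 − 0.286)/2.7 = 2.3 mA.
Check: I_B = (3 − 0.286)/33 = 0.0822 mA, and β·I_B = 12.3 mA > I_C, confirming saturation.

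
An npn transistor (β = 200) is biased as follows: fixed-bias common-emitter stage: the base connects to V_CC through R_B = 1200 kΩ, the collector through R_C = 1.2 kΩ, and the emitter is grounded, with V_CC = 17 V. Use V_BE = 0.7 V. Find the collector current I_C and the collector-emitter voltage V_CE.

Base loop: V_CC = I_B·R_B + V_BE, so I_B = (17 − 0.7)/1200 kΩ = 0.0136 mA.
In the active region I_C = β·I_B = 200 × 0.0136 = 2.72 mA.
Collector loop: V_CE = V_CC − I_C·R_C = 17 − 2.72×1.2 = 13.7 V.
Since V_CE = 13.7 V > V_CE(sat) ≈ 0.2 V, the transistor is in the active region as assumed.

I_C ≈ 2.7 mA, V_CE ≈ 14 V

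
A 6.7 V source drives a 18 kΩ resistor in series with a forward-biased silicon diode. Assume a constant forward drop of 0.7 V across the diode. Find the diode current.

KVL around the loop: 6.7 = V_D + I·R = 0.7 + I × 18 kΩ.
So I = (6.7 − 0.7) / 18 kΩ = 6 / 18 = 0.333 mA.

I ≈ 0.33 mA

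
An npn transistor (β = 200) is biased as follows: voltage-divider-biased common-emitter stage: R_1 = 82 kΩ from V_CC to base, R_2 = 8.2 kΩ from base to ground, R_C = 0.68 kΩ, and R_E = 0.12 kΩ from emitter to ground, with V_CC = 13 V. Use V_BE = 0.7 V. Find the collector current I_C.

I_C ≈ 3.1 mA

Thevenize the base divider: V_Th = V_CC·R_2/(R_1+R_2) = 13×8.2/90.2 = 1.18 V, R_Th = R_1‖R_2 = 7.45 kΩ.
Base-emitter loop: V_Th = I_B·R_Th + V_BE + (β+1)I_B·R_E, so I_B = (1.18 − 0.7) / (7.45 + 201×0.12) = 0.0153 mA.
I_C = β·I_B = 200×0.0153 = 3.05 mA, and I_E = (β+1)I_B = 3.07 mA.
V_CE = V_CC − I_C·R_C − I_E·R_E = 13 − 3.05×0.68 − 3.07×0.12 = 10.6 V.
V_CE = 10.6 V > 0.2 V confirms active-region operation.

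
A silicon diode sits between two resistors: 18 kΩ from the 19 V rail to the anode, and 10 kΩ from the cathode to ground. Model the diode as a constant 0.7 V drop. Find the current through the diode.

The two resistors are in series with the diode, so KVL gives 19 = I·18 + 0.7 + I·10.
I = (19 − 0.7) / (18 + 10) kΩ = 18.3 / 28 = 0.654 mA.

I ≈ 0.65 mA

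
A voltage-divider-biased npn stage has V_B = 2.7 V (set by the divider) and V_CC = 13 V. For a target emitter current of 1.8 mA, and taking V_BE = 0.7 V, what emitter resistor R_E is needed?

R_E ≈ 1.1 kΩ

V_E = V_B − V_BE = 2.7 − 0.7 = 2 V.
R_E = V_E / I_E = 2 / 1.8 = 1.11 kΩ.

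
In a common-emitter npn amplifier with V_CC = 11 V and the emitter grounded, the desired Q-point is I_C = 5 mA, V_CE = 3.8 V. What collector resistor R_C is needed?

R_C ≈ 1.4 kΩ

Collector loop: V_CC = I_C·R_C + V_CE.
R_C = (V_CC − V_CE)/I_C = (11 − 3.8)/5 = 1.44 kΩ.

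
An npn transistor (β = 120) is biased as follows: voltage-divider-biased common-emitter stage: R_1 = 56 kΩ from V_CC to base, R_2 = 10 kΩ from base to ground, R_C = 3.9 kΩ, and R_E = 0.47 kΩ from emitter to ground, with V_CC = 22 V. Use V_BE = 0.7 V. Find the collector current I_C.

I_C ≈ 4.8 mA

Thevenize the base divider: V_Th = V_CC·R_2/(R_1+R_2) = 22×10/66 = 3.33 V, R_Th = R_1‖R_2 = 8.48 kΩ.
Base-emitter loop: V_Th = I_B·R_Th + V_BE + (β+1)I_B·R_E, so I_B = (3.33 − 0.7) / (8.48 + 121×0.47) = 0.0403 mA.
I_C = β·I_B = 120×0.0403 = 4.84 mA, and I_E = (β+1)I_B = 4.88 mA.
V_CE = V_CC − I_C·R_C − I_E·R_E = 22 − 4.84×3.9 − 4.88×0.47 = 0.851 V.
V_CE = 0.851 V > 0.2 V confirms active-region operation.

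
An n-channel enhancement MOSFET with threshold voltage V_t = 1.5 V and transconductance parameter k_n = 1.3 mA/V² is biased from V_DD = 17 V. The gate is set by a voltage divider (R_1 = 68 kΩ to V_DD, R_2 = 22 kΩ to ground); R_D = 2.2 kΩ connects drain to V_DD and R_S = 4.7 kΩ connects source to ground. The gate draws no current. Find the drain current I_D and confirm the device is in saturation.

V_G = V_DD·R_2/(R_1+R_2) = 17×22/90 = 4.16 V.
Assume saturation: I_D = (k_n/2)(V_GS − V_t)² with V_GS = V_G − I_D·R_S = 4.16 − 4.7·I_D.
Substituting gives 14.4·I_D² − 17.2·I_D + 4.58 = 0, with roots I_D = 0.398 or 0.801 mA.
The root I_D = 0.801 mA gives V_GS = 0.39 V ≤ V_t, so take I_D = 0.398 mA.
Then V_GS = 2.28 V and V_DS = V_DD − I_D(R_D+R_S) = 17 − 0.398×6.9 = 14.3 V.
Saturation requires V_DS ≥ V_GS − V_t = 0.783 V; 14.3 ≥ 0.783 ✓.

I_D ≈ 0.4 mA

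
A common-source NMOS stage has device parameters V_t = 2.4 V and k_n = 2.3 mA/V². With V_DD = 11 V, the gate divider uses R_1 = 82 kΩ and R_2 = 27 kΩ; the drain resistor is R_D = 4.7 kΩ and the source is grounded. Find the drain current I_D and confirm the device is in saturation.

I_D ≈ 0.12 mA

V_G = V_DD·R_2/(R_1+R_2) = 11×27/109 = 2.72 V. With the source grounded, V_GS = V_G = 2.72 V.
Assume saturation: I_D = (k_n/2)(V_GS − V_t)² = (2.3/2)×(2.72 − 2.4)² = 1.15×0.325² = 0.121 mA.
V_DS = V_DD − I_D·R_D = 11 − 0.121×4.7 = 10.4 V.
Saturation requires V_DS ≥ V_GS − V_t = 0.325 V; 10.4 ≥ 0.325 ✓.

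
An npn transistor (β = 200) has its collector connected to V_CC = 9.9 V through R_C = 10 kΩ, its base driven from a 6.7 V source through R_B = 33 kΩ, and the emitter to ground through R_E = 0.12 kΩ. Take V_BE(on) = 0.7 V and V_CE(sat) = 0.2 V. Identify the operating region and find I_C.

Assume active: I_B = (6.7 − 0.7)/(33 + 201×0.12) = 0.105 mA, I_C = β·I_B = 21 mA.
Then V_CE = 9.9 − 21×10 − 21.1×0.12 = -203 V < 0.2 V — the active assumption fails.
Re-solve with V_CE = 0.2 V. KCL at the emitter: V_E/R_E = (V_BB−0.7−V_E)/R_B + (V_CC−0.2−V_E)/R_C, giving V_E = 0.136 V.
I_C = (V_CC − 0.2 − V_E)/R_C = (9.7 − 0.136)/10 = 0.956 mA.
Check: I_B = (6 − 0.136)/33 = 0.178 mA, and β·I_B = 35.5 mA > I_C, confirming saturation.

saturation; I_C ≈ 0.96 mA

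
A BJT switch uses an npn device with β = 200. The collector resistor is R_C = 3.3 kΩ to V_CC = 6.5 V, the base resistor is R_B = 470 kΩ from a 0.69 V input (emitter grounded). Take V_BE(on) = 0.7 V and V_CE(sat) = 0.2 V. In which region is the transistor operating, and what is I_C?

cutoff; I_C ≈ 0

V_BB = 0.69 V ≤ V_BE(on) = 0.7 V, so the base-emitter junction is not forward biased.
The transistor is in cutoff: I_B = I_C = 0.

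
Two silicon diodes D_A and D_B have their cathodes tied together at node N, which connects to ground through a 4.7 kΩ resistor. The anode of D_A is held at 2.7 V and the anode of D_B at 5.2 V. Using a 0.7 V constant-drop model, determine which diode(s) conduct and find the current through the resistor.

Assume both conduct. Then node N would need to be at both 2.7−0.7 = 2 V and 5.2−0.7 = 4.5 V, which is impossible.
Assume only D_B conducts: V_N = 5.2 − 0.7 = 4.5 V, so I_R = 4.5/4.7 = 0.957 mA.
Check D_A: its anode-to-cathode voltage is 2.7 − 4.5 = -1.8 V < 0.7 V, so it is off. The assumption is consistent.

Only D_B conducts; I_R ≈ 0.96 mA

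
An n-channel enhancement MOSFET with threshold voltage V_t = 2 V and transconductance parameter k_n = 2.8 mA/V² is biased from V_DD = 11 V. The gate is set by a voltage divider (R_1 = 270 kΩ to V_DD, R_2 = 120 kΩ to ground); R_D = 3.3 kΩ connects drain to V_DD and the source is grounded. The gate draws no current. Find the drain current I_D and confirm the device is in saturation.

V_G = V_DD·R_2/(R_1+R_2) = 11×120/390 = 3.38 V. With the source grounded, V_GS = V_G = 3.38 V.
Assume saturation: I_D = (k_n/2)(V_GS − V_t)² = (2.8/2)×(3.38 − 2)² = 1.4×1.38² = 2.68 mA.
V_DS = V_DD − I_D·R_D = 11 − 2.68×3.3 = 2.14 V.
Saturation requires V_DS ≥ V_GS − V_t = 1.38 V; 2.14 ≥ 1.38 ✓.

I_D ≈ 2.7 mA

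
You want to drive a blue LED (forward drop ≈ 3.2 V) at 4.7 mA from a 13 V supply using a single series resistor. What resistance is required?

The resistor drops V_S − V_D = 13 − 3.2 = 9.8 V at 4.7 mA.
R = 9.8 V / 4.7 mA = 2.09 kΩ.

R ≈ 2.1 kΩ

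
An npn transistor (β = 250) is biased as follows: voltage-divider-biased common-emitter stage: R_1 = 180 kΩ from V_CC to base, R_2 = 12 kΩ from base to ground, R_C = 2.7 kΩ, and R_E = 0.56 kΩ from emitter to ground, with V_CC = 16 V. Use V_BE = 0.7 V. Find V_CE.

Thevenize the base divider: V_Th = V_CC·R_2/(R_1+R_2) = 16×12/192 = 1 V, R_Th = R_1‖R_2 = 11.2 kΩ.
Base-emitter loop: V_Th = I_B·R_Th + V_BE + (β+1)I_B·R_E, so I_B = (1 − 0.7) / (11.2 + 251×0.56) = 0.00198 mA.
I_C = β·I_B = 250×0.00198 = 0.494 mA, and I_E = (β+1)I_B = 0.496 mA.
V_CE = V_CC − I_C·R_C − I_E·R_E = 16 − 0.494×2.7 − 0.496×0.56 = 14.4 V.
V_CE = 14.4 V > 0.2 V confirms active-region operation.

V_CE ≈ 14 V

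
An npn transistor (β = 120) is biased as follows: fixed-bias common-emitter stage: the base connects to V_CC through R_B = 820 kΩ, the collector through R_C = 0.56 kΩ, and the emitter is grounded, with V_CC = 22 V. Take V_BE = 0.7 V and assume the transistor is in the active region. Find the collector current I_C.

Base loop: V_CC = I_B·R_B + V_BE, so I_B = (22 − 0.7)/820 kΩ = 0.026 mA.
In the active region I_C = β·I_B = 120 × 0.026 = 3.12 mA.
Collector loop: V_CE = V_CC − I_C·R_C = 22 − 3.12×0.56 = 20.3 V.
Since V_CE = 20.3 V > V_CE(sat) ≈ 0.2 V, the transistor is in the active region as assumed.

I_C ≈ 3.1 mA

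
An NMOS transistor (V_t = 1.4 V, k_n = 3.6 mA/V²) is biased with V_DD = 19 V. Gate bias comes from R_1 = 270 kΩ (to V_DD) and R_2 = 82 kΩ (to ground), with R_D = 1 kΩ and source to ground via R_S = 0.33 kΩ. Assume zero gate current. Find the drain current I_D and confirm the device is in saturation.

I_D ≈ 4.4 mA

V_G = V_DD·R_2/(R_1+R_2) = 19×82/352 = 4.43 V.
Assume saturation: I_D = (k_n/2)(V_GS − V_t)² with V_GS = V_G − I_D·R_S = 4.43 − 0.33·I_D.
Substituting gives 0.196·I_D² − 4.6·I_D + 16.5 = 0, with roots I_D = 4.42 or 19 mA.
The root I_D = 19 mA gives V_GS = -1.85 V ≤ V_t, so take I_D = 4.42 mA.
Then V_GS = 2.97 V and V_DS = V_DD − I_D(R_D+R_S) = 19 − 4.42×1.33 = 13.1 V.
Saturation requires V_DS ≥ V_GS − V_t = 1.57 V; 13.1 ≥ 1.57 ✓.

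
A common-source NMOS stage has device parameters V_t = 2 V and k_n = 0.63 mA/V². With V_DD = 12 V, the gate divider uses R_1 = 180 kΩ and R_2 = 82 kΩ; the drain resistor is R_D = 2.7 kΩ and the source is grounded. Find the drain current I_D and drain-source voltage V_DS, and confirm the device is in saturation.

I_D ≈ 0.97 mA, V_DS ≈ 9.4 V

V_G = V_DD·R_2/(R_1+R_2) = 12×82/262 = 3.76 V. With the source grounded, V_GS = V_G = 3.76 V.
Assume saturation: I_D = (k_n/2)(V_GS − V_t)² = (0.63/2)×(3.76 − 2)² = 0.315×1.76² = 0.971 mA.
V_DS = V_DD − I_D·R_D = 12 − 0.971×2.7 = 9.38 V.
Saturation requires V_DS ≥ V_GS − V_t = 1.76 V; 9.38 ≥ 1.76 ✓.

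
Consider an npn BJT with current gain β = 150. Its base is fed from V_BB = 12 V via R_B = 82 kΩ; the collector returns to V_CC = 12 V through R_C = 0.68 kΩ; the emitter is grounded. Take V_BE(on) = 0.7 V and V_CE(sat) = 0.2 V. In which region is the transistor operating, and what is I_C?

saturation; I_C ≈ 17 mA

Assume active: I_B = (12 − 0.7)/82 = 0.138 mA, giving I_C = β·I_B = 20.7 mA.
But then V_CE = 12 − 20.7×0.68 = -2.06 V < V_CE(sat) = 0.2 V — impossible in the active region.
So the transistor is saturated. With V_CE = 0.2 V, I_C = (V_CC − 0.2)/R_C = 11.8/0.68 = 17.4 mA.
Check: β·I_B = 20.7 mA > I_C = 17.4 mA, confirming saturation.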